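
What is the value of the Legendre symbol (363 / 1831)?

Reciprocity: 363 ≡ 3 and 1831 ≡ 3 (mod 4), so (363/1831) = −(1831/363).
Reduce top mod 363: now compute (16/363).
Pull out 2^4: since 363 ≡ 3 (mod 8), (2/363) = -1, so (2/363)^4 = +1.
Reached (1/363) = 1. Collecting the sign flips along the way, the symbol is -1.

-1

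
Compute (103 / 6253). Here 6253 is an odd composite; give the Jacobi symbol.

Reciprocity: 103 ≡ 3 and 6253 ≡ 1 (mod 4), so (103/6253) = +(6253/103).
Reduce top mod 103: now compute (73/103).
Reciprocity: 73 ≡ 1 and 103 ≡ 3 (mod 4), so (73/103) = +(103/73).
Reduce top mod 73: now compute (30/73).
Pull out 2: since 73 ≡ 1 (mod 8), (2/73) = +1.
Reciprocity: 15 ≡ 3 and 73 ≡ 1 (mod 4), so (15/73) = +(73/15).
Reduce top mod 15: now compute (13/15).
Reciprocity: 13 ≡ 1 and 15 ≡ 3 (mod 4), so (13/15) = +(15/13).
Reduce top mod 13: now compute (2/13).
Pull out 2: since 13 ≡ 5 (mod 8), (2/13) = -1.
Reached (1/13) = 1. Collecting the sign flips along the way, the symbol is -1.

-1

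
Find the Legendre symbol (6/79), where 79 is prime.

Pull out 2: since 79 ≡ 7 (mod 8), (2/79) = +1.
Reciprocity: 3 ≡ 3 and 79 ≡ 3 (mod 4), so (3/79) = −(79/3).
Reduce top mod 3: now compute (1/3).
Reached (1/3) = 1. Collecting the sign flips along the way, the symbol is -1.

-1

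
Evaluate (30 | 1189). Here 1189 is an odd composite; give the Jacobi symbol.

Pull out 2: since 1189 ≡ 5 (mod 8), (2/1189) = -1.
Reciprocity: 15 ≡ 3 and 1189 ≡ 1 (mod 4), so (15/1189) = +(1189/15).
Reduce top mod 15: now compute (4/15).
Pull out 2^2: since 15 ≡ 7 (mod 8), (2/15) = +1, so (2/15)^2 = +1.
Reached (1/15) = 1. Collecting the sign flips along the way, the symbol is -1.

-1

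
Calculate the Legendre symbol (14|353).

Euler's criterion: (14/353) ≡ 14^176 (mod 353).
14^2 ≡ 196 (mod 353)
14^4 ≡ 292 (mod 353)
14^8 ≡ 191 (mod 353)
14^16 ≡ 122 (mod 353)
14^32 ≡ 58 (mod 353)
14^64 ≡ 187 (mod 353)
14^128 ≡ 22 (mod 353)
14^176 = 14^(128+32+16) ≡ 352 (mod 353).
Result is 352 ≡ −1, so (14/353) = −1.

-1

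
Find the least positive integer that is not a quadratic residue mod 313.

(2/313) = +1, so 2 is a residue.
(3/313) = +1, so 3 is a residue.
(4/313) = +1, so 4 is a residue.
(5/313) = −1, so 5 is the smallest positive non-residue mod 313.

5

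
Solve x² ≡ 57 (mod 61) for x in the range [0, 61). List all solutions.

22, 39

61 ≡ 1 (mod 4), so we find a root by search.
Trying successive values, 22² = 484 ≡ 57 (mod 61). The other root is 61 − 22 = 39.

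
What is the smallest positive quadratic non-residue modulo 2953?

5

(2/2953) = +1, so 2 is a residue.
(3/2953) = +1, so 3 is a residue.
(4/2953) = +1, so 4 is a residue.
(5/2953) = −1, so 5 is the smallest positive non-residue mod 2953.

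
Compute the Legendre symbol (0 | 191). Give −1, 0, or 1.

0

Top reduces to 0: gcd > 1, so the symbol is 0.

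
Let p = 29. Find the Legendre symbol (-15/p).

First reduce: -15 ≡ 14 (mod 29).
Pull out 2: since 29 ≡ 5 (mod 8), (2/29) = -1.
Reciprocity: 7 ≡ 3 and 29 ≡ 1 (mod 4), so (7/29) = +(29/7).
Reduce top mod 7: now compute (1/7).
Reached (1/7) = 1. Collecting the sign flips along the way, the symbol is -1.

-1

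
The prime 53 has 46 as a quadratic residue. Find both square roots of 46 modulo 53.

24, 29

53 ≡ 1 (mod 4), so we find a root by search.
Trying successive values, 24² = 576 ≡ 46 (mod 53). The other root is 53 − 24 = 29.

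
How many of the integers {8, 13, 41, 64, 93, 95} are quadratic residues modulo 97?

4

(8/97) = +1 → QR.
(13/97) = -1 → non-residue.
(41/97) = -1 → non-residue.
(64/97) = +1 → QR.
(93/97) = +1 → QR.
(95/97) = +1 → QR.
Total quadratic residues among the 6: 4.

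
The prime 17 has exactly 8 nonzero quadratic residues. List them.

1 2 4 8 9 13 15 16

Square k = 1,…,8 (k and 17−k give the same square):
1²=1, 2²=4, 3²=9, 4²=16, 5²≡8, 6²≡2, 7²≡15, 8²≡13 (mod 17).
So the quadratic residues mod 17 are {1, 2, 4, 8, 9, 13, 15, 16}.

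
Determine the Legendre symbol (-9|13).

First reduce: -9 ≡ 4 (mod 13).
Pull out 2^2: since 13 ≡ 5 (mod 8), (2/13) = -1, so (2/13)^2 = +1.
Reached (1/13) = 1. Collecting the sign flips along the way, the symbol is +1.

1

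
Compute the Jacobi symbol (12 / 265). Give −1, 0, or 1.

1

Pull out 2^2: since 265 ≡ 1 (mod 8), (2/265) = +1, so (2/265)^2 = +1.
Reciprocity: 3 ≡ 3 and 265 ≡ 1 (mod 4), so (3/265) = +(265/3).
Reduce top mod 3: now compute (1/3).
Reached (1/3) = 1. Collecting the sign flips along the way, the symbol is +1.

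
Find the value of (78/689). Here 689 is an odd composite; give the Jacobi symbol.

0

Pull out 2: since 689 ≡ 1 (mod 8), (2/689) = +1.
Reciprocity: 39 ≡ 3 and 689 ≡ 1 (mod 4), so (39/689) = +(689/39).
Reduce top mod 39: now compute (26/39).
Pull out 2: since 39 ≡ 7 (mod 8), (2/39) = +1.
Reciprocity: 13 ≡ 1 and 39 ≡ 3 (mod 4), so (13/39) = +(39/13).
Reduce top mod 13: now compute (0/13).
Top reduces to 0: gcd > 1, so the symbol is 0.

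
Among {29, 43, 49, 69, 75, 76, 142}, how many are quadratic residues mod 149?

(29/149) = +1 → QR.
(43/149) = -1 → non-residue.
(49/149) = +1 → QR.
(69/149) = +1 → QR.
(75/149) = -1 → non-residue.
(76/149) = +1 → QR.
(142/149) = +1 → QR.
Total quadratic residues among the 7: 5.

5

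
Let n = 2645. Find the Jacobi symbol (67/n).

-1

Reciprocity: 67 ≡ 3 and 2645 ≡ 1 (mod 4), so (67/2645) = +(2645/67).
Reduce top mod 67: now compute (32/67).
Pull out 2^5: since 67 ≡ 3 (mod 8), (2/67) = -1, so (2/67)^5 = -1.
Reached (1/67) = 1. Collecting the sign flips along the way, the symbol is -1.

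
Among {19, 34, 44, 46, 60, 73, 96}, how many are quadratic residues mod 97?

(19/97) = -1 → non-residue.
(34/97) = -1 → non-residue.
(44/97) = +1 → QR.
(46/97) = -1 → non-residue.
(60/97) = -1 → non-residue.
(73/97) = +1 → QR.
(96/97) = +1 → QR.
Total quadratic residues among the 7: 3.

3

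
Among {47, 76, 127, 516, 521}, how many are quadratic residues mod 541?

4

(47/541) = +1 → QR.
(76/541) = +1 → QR.
(127/541) = -1 → non-residue.
(516/541) = +1 → QR.
(521/541) = +1 → QR.
Total quadratic residues among the 5: 4.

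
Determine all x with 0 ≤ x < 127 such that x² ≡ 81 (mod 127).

9, 118

Since 127 ≡ 3 (mod 4), a square root of 81 is 81^((127+1)/4) = 81^32 mod 127.
Repeated squaring: 81^2≡84, 81^4≡71, 81^8≡88, 81^16≡124, 81^32≡9 (mod 127).
81^32 = 81^(32) ≡ 9 (mod 127).
Check: 9² = 81 ≡ 81 (mod 127). The two roots are 9 and 118.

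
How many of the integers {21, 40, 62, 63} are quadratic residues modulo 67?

(21/67) = +1 → QR.
(40/67) = +1 → QR.
(62/67) = +1 → QR.
(63/67) = -1 → non-residue.
Total quadratic residues among the 4: 3.

3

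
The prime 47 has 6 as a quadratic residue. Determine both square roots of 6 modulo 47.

Since 47 ≡ 3 (mod 4), a square root of 6 is 6^((47+1)/4) = 6^12 mod 47.
Repeated squaring: 6^2≡36, 6^4≡27, 6^8≡24 (mod 47).
6^12 = 6^(8+4) ≡ 37 (mod 47).
Check: 37² = 1369 ≡ 6 (mod 47). The two roots are 10 and 37.

10, 37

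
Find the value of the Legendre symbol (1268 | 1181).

1

Euler's criterion: (1268/1181) ≡ 87^590 (mod 1181).
87^2 ≡ 483 (mod 1181)
87^4 ≡ 632 (mod 1181)
87^8 ≡ 246 (mod 1181)
87^16 ≡ 285 (mod 1181)
87^32 ≡ 917 (mod 1181)
87^64 ≡ 17 (mod 1181)
87^128 ≡ 289 (mod 1181)
87^256 ≡ 851 (mod 1181)
87^512 ≡ 248 (mod 1181)
87^590 = 87^(512+64+8+4+2) ≡ 1 (mod 1181).
Result is 1, so (1268/1181) = 1.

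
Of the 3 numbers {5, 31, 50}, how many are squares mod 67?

(5/67) = -1 → non-residue.
(31/67) = -1 → non-residue.
(50/67) = -1 → non-residue.
Total quadratic residues among the 3: 0.

0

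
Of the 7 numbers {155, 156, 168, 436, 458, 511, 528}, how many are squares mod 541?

(155/541) = +1 → QR.
(156/541) = -1 → non-residue.
(168/541) = -1 → non-residue.
(436/541) = +1 → QR.
(458/541) = -1 → non-residue.
(511/541) = -1 → non-residue.
(528/541) = -1 → non-residue.
Total quadratic residues among the 7: 2.

2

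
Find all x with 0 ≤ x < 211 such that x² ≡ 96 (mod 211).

27, 184

Since 211 ≡ 3 (mod 4), a square root of 96 is 96^((211+1)/4) = 96^53 mod 211.
Repeated squaring: 96^2≡143, 96^4≡193, 96^8≡113, 96^16≡109, 96^32≡65 (mod 211).
96^53 = 96^(32+16+4+1) ≡ 184 (mod 211).
Check: 184² = 33856 ≡ 96 (mod 211). The two roots are 27 and 184.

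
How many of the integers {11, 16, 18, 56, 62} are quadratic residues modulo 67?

(11/67) = -1 → non-residue.
(16/67) = +1 → QR.
(18/67) = -1 → non-residue.
(56/67) = +1 → QR.
(62/67) = +1 → QR.
Total quadratic residues among the 5: 3.

3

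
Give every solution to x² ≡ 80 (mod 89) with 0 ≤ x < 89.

13, 76

89 ≡ 1 (mod 4), so we find a root by search.
Trying successive values, 13² = 169 ≡ 80 (mod 89). The other root is 89 − 13 = 76.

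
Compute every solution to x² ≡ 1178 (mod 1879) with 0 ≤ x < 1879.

787, 1092

Since 1879 ≡ 3 (mod 4), a square root of 1178 is 1178^((1879+1)/4) = 1178^470 mod 1879.
Repeated squaring: 1178^2≡982, 1178^4≡397, 1178^8≡1652, 1178^16≡796, 1178^32≡393, 1178^64≡371, 1178^128≡474, 1178^256≡1075 (mod 1879).
1178^470 = 1178^(256+128+64+16+4+2) ≡ 1092 (mod 1879).
Check: 1092² = 1192464 ≡ 1178 (mod 1879). The two roots are 787 and 1092.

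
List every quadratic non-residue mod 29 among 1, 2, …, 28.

Square k = 1,…,14 (k and 29−k give the same square):
1²=1, 2²=4, 3²=9, 4²=16, 5²=25, 6²≡7, 7²≡20, 8²≡6, 9²≡23, 10²≡13, 11²≡5, 12²≡28, 13²≡24, 14²≡22 (mod 29).
The residues are {1, 4, 5, 6, 7, 9, 13, 16, 20, 22, 23, 24, 25, 28}; the non-residues are the remaining 14 nonzero classes.

2 3 8 10 11 12 14 15 17 18 19 21 26 27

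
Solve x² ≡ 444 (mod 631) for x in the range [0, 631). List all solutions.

220, 411

Since 631 ≡ 3 (mod 4), a square root of 444 is 444^((631+1)/4) = 444^158 mod 631.
Repeated squaring: 444^2≡264, 444^4≡286, 444^8≡397, 444^16≡490, 444^32≡320, 444^64≡178, 444^128≡134 (mod 631).
444^158 = 444^(128+16+8+4+2) ≡ 411 (mod 631).
Check: 411² = 168921 ≡ 444 (mod 631). The two roots are 220 and 411.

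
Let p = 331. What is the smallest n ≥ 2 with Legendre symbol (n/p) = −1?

(2/331) = −1, so 2 is the smallest positive non-residue mod 331.

2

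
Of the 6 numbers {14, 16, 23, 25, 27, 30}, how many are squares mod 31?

(14/31) = +1 → QR.
(16/31) = +1 → QR.
(23/31) = -1 → non-residue.
(25/31) = +1 → QR.
(27/31) = -1 → non-residue.
(30/31) = -1 → non-residue.
Total quadratic residues among the 6: 3.

3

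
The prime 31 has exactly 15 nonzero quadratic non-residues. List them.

Square k = 1,…,15 (k and 31−k give the same square):
1²=1, 2²=4, 3²=9, 4²=16, 5²=25, 6²≡5, 7²≡18, 8²≡2, 9²≡19, 10²≡7, 11²≡28, 12²≡20, 13²≡14, 14²≡10, 15²≡8 (mod 31).
The residues are {1, 2, 4, 5, 7, 8, 9, 10, 14, 16, 18, 19, 20, 25, 28}; the non-residues are the remaining 15 nonzero classes.

3, 6, 11, 12, 13, 15, 17, 21, 22, 23, 24, 26, 27, 29, 30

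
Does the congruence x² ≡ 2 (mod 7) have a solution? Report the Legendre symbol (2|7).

1

Pull out 2: since 7 ≡ 7 (mod 8), (2/7) = +1.
Reached (1/7) = 1. Collecting the sign flips along the way, the symbol is +1.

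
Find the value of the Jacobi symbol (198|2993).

Pull out 2: since 2993 ≡ 1 (mod 8), (2/2993) = +1.
Reciprocity: 99 ≡ 3 and 2993 ≡ 1 (mod 4), so (99/2993) = +(2993/99).
Reduce top mod 99: now compute (23/99).
Reciprocity: 23 ≡ 3 and 99 ≡ 3 (mod 4), so (23/99) = −(99/23).
Reduce top mod 23: now compute (7/23).
Reciprocity: 7 ≡ 3 and 23 ≡ 3 (mod 4), so (7/23) = −(23/7).
Reduce top mod 7: now compute (2/7).
Pull out 2: since 7 ≡ 7 (mod 8), (2/7) = +1.
Reached (1/7) = 1. Collecting the sign flips along the way, the symbol is +1.

1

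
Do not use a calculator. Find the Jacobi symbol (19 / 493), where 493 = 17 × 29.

-1

Reciprocity: 19 ≡ 3 and 493 ≡ 1 (mod 4), so (19/493) = +(493/19).
Reduce top mod 19: now compute (18/19).
Pull out 2: since 19 ≡ 3 (mod 8), (2/19) = -1.
Reciprocity: 9 ≡ 1 and 19 ≡ 3 (mod 4), so (9/19) = +(19/9).
Reduce top mod 9: now compute (1/9).
Reached (1/9) = 1. Collecting the sign flips along the way, the symbol is -1.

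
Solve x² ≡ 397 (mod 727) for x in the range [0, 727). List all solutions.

163, 564

Since 727 ≡ 3 (mod 4), a square root of 397 is 397^((727+1)/4) = 397^182 mod 727.
Repeated squaring: 397^2≡577, 397^4≡690, 397^8≡642, 397^16≡682, 397^32≡571, 397^64≡345, 397^128≡524 (mod 727).
397^182 = 397^(128+32+16+4+2) ≡ 163 (mod 727).
Check: 163² = 26569 ≡ 397 (mod 727). The two roots are 163 and 564.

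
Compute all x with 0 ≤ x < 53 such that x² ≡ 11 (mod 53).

53 ≡ 1 (mod 4), so we find a root by search.
Trying successive values, 8² = 64 ≡ 11 (mod 53). The other root is 53 − 8 = 45.

8, 45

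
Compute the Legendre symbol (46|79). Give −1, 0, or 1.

Euler's criterion: (46/79) ≡ 46^39 (mod 79).
46^2 ≡ 62 (mod 79)
46^4 ≡ 52 (mod 79)
46^8 ≡ 18 (mod 79)
46^16 ≡ 8 (mod 79)
46^32 ≡ 64 (mod 79)
46^39 = 46^(32+4+2+1) ≡ 1 (mod 79).
Result is 1, so (46/79) = 1.

1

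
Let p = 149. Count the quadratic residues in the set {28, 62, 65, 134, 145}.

(28/149) = +1 → QR.
(62/149) = -1 → non-residue.
(65/149) = -1 → non-residue.
(134/149) = -1 → non-residue.
(145/149) = +1 → QR.
Total quadratic residues among the 5: 2.

2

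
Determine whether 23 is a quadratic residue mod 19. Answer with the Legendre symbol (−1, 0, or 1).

First reduce: 23 ≡ 4 (mod 19).
Pull out 2^2: since 19 ≡ 3 (mod 8), (2/19) = -1, so (2/19)^2 = +1.
Reached (1/19) = 1. Collecting the sign flips along the way, the symbol is +1.

1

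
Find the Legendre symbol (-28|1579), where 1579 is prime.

First reduce: -28 ≡ 1551 (mod 1579).
Reciprocity: 1551 ≡ 3 and 1579 ≡ 3 (mod 4), so (1551/1579) = −(1579/1551).
Reduce top mod 1551: now compute (28/1551).
Pull out 2^2: since 1551 ≡ 7 (mod 8), (2/1551) = +1, so (2/1551)^2 = +1.
Reciprocity: 7 ≡ 3 and 1551 ≡ 3 (mod 4), so (7/1551) = −(1551/7).
Reduce top mod 7: now compute (4/7).
Pull out 2^2: since 7 ≡ 7 (mod 8), (2/7) = +1, so (2/7)^2 = +1.
Reached (1/7) = 1. Collecting the sign flips along the way, the symbol is +1.

1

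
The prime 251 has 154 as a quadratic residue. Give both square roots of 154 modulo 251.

107, 144

Since 251 ≡ 3 (mod 4), a square root of 154 is 154^((251+1)/4) = 154^63 mod 251.
Repeated squaring: 154^2≡122, 154^4≡75, 154^8≡103, 154^16≡67, 154^32≡222 (mod 251).
154^63 = 154^(32+16+8+4+2+1) ≡ 144 (mod 251).
Check: 144² = 20736 ≡ 154 (mod 251). The two roots are 107 and 144.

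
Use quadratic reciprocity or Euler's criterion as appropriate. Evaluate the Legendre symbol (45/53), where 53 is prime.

-1

Euler's criterion: (45/53) ≡ 45^26 (mod 53).
45^2 ≡ 11 (mod 53)
45^4 ≡ 15 (mod 53)
45^8 ≡ 13 (mod 53)
45^16 ≡ 10 (mod 53)
45^26 = 45^(16+8+2) ≡ 52 (mod 53).
Result is 52 ≡ −1, so (45/53) = −1.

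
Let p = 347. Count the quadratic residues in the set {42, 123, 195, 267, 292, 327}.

(42/347) = +1 → QR.
(123/347) = -1 → non-residue.
(195/347) = -1 → non-residue.
(267/347) = +1 → QR.
(292/347) = +1 → QR.
(327/347) = +1 → QR.
Total quadratic residues among the 6: 4.

4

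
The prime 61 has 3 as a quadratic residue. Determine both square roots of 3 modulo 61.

8, 53

61 ≡ 1 (mod 4), so we find a root by search.
Trying successive values, 8² = 64 ≡ 3 (mod 61). The other root is 61 − 8 = 53.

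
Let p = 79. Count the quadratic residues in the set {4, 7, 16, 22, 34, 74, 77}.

(4/79) = +1 → QR.
(7/79) = -1 → non-residue.
(16/79) = +1 → QR.
(22/79) = +1 → QR.
(34/79) = -1 → non-residue.
(74/79) = -1 → non-residue.
(77/79) = -1 → non-residue.
Total quadratic residues among the 7: 3.

3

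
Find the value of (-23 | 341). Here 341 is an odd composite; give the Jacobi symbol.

-1

First reduce: -23 ≡ 318 (mod 341).
Pull out 2: since 341 ≡ 5 (mod 8), (2/341) = -1.
Reciprocity: 159 ≡ 3 and 341 ≡ 1 (mod 4), so (159/341) = +(341/159).
Reduce top mod 159: now compute (23/159).
Reciprocity: 23 ≡ 3 and 159 ≡ 3 (mod 4), so (23/159) = −(159/23).
Reduce top mod 23: now compute (21/23).
Reciprocity: 21 ≡ 1 and 23 ≡ 3 (mod 4), so (21/23) = +(23/21).
Reduce top mod 21: now compute (2/21).
Pull out 2: since 21 ≡ 5 (mod 8), (2/21) = -1.
Reached (1/21) = 1. Collecting the sign flips along the way, the symbol is -1.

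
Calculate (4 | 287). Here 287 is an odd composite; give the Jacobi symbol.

Pull out 2^2: since 287 ≡ 7 (mod 8), (2/287) = +1, so (2/287)^2 = +1.
Reached (1/287) = 1. Collecting the sign flips along the way, the symbol is +1.

1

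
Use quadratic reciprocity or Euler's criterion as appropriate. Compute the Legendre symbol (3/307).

-1

Euler's criterion: (3/307) ≡ 3^153 (mod 307).
3^2 ≡ 9 (mod 307)
3^4 ≡ 81 (mod 307)
3^8 ≡ 114 (mod 307)
3^16 ≡ 102 (mod 307)
3^32 ≡ 273 (mod 307)
3^64 ≡ 235 (mod 307)
3^128 ≡ 272 (mod 307)
3^153 = 3^(128+16+8+1) ≡ 306 (mod 307).
Result is 306 ≡ −1, so (3/307) = −1.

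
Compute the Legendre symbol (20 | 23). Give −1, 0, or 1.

-1

Pull out 2^2: since 23 ≡ 7 (mod 8), (2/23) = +1, so (2/23)^2 = +1.
Reciprocity: 5 ≡ 1 and 23 ≡ 3 (mod 4), so (5/23) = +(23/5).
Reduce top mod 5: now compute (3/5).
Reciprocity: 3 ≡ 3 and 5 ≡ 1 (mod 4), so (3/5) = +(5/3).
Reduce top mod 3: now compute (2/3).
Pull out 2: since 3 ≡ 3 (mod 8), (2/3) = -1.
Reached (1/3) = 1. Collecting the sign flips along the way, the symbol is -1.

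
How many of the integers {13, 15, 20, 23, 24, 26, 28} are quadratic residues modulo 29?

(13/29) = +1 → QR.
(15/29) = -1 → non-residue.
(20/29) = +1 → QR.
(23/29) = +1 → QR.
(24/29) = +1 → QR.
(26/29) = -1 → non-residue.
(28/29) = +1 → QR.
Total quadratic residues among the 7: 5.

5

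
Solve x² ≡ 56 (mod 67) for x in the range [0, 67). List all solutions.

18, 49

Since 67 ≡ 3 (mod 4), a square root of 56 is 56^((67+1)/4) = 56^17 mod 67.
Repeated squaring: 56^2≡54, 56^4≡35, 56^8≡19, 56^16≡26 (mod 67).
56^17 = 56^(16+1) ≡ 49 (mod 67).
Check: 49² = 2401 ≡ 56 (mod 67). The two roots are 18 and 49.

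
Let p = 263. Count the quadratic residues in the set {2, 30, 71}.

1

(2/263) = +1 → QR.
(30/263) = -1 → non-residue.
(71/263) = -1 → non-residue.
Total quadratic residues among the 3: 1.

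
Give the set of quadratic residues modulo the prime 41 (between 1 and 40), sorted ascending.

Square k = 1,…,20 (k and 41−k give the same square):
1²=1, 2²=4, 3²=9, 4²=16, 5²=25, 6²=36, 7²≡8, 8²≡23, 9²≡40, 10²≡18, 11²≡39, 12²≡21, 13²≡5, 14²≡32, 15²≡20, 16²≡10, 17²≡2, 18²≡37, 19²≡33, 20²≡31 (mod 41).
So the quadratic residues mod 41 are {1, 2, 4, 5, 8, 9, 10, 16, 18, 20, 21, 23, 25, 31, 32, 33, 36, 37, 39, 40}.

1, 2, 4, 5, 8, 9, 10, 16, 18, 20, 21, 23, 25, 31, 32, 33, 36, 37, 39, 40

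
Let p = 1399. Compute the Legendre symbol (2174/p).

First reduce: 2174 ≡ 775 (mod 1399).
Reciprocity: 775 ≡ 3 and 1399 ≡ 3 (mod 4), so (775/1399) = −(1399/775).
Reduce top mod 775: now compute (624/775).
Pull out 2^4: since 775 ≡ 7 (mod 8), (2/775) = +1, so (2/775)^4 = +1.
Reciprocity: 39 ≡ 3 and 775 ≡ 3 (mod 4), so (39/775) = −(775/39).
Reduce top mod 39: now compute (34/39).
Pull out 2: since 39 ≡ 7 (mod 8), (2/39) = +1.
Reciprocity: 17 ≡ 1 and 39 ≡ 3 (mod 4), so (17/39) = +(39/17).
Reduce top mod 17: now compute (5/17).
Reciprocity: 5 ≡ 1 and 17 ≡ 1 (mod 4), so (5/17) = +(17/5).
Reduce top mod 5: now compute (2/5).
Pull out 2: since 5 ≡ 5 (mod 8), (2/5) = -1.
Reached (1/5) = 1. Collecting the sign flips along the way, the symbol is -1.

-1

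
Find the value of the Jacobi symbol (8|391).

Pull out 2^3: since 391 ≡ 7 (mod 8), (2/391) = +1, so (2/391)^3 = +1.
Reached (1/391) = 1. Collecting the sign flips along the way, the symbol is +1.

1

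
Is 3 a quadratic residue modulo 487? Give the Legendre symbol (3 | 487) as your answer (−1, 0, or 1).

-1

Euler's criterion: (3/487) ≡ 3^243 (mod 487).
3^2 ≡ 9 (mod 487)
3^4 ≡ 81 (mod 487)
3^8 ≡ 230 (mod 487)
3^16 ≡ 304 (mod 487)
3^32 ≡ 373 (mod 487)
3^64 ≡ 334 (mod 487)
3^128 ≡ 33 (mod 487)
3^243 = 3^(128+64+32+16+2+1) ≡ 486 (mod 487).
Result is 486 ≡ −1, so (3/487) = −1.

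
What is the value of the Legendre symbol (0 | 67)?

0

Top reduces to 0: gcd > 1, so the symbol is 0.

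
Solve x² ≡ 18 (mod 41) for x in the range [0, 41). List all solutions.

41 ≡ 1 (mod 4), so we find a root by search.
Trying successive values, 10² = 100 ≡ 18 (mod 41). The other root is 41 − 10 = 31.

10, 31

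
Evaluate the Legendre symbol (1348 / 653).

1

First reduce: 1348 ≡ 42 (mod 653).
Pull out 2: since 653 ≡ 5 (mod 8), (2/653) = -1.
Reciprocity: 21 ≡ 1 and 653 ≡ 1 (mod 4), so (21/653) = +(653/21).
Reduce top mod 21: now compute (2/21).
Pull out 2: since 21 ≡ 5 (mod 8), (2/21) = -1.
Reached (1/21) = 1. Collecting the sign flips along the way, the symbol is +1.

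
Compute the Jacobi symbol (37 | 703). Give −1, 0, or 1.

Reciprocity: 37 ≡ 1 and 703 ≡ 3 (mod 4), so (37/703) = +(703/37).
Reduce top mod 37: now compute (0/37).
Top reduces to 0: gcd > 1, so the symbol is 0.

0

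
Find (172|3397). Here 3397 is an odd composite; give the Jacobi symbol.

0

Pull out 2^2: since 3397 ≡ 5 (mod 8), (2/3397) = -1, so (2/3397)^2 = +1.
Reciprocity: 43 ≡ 3 and 3397 ≡ 1 (mod 4), so (43/3397) = +(3397/43).
Reduce top mod 43: now compute (0/43).
Top reduces to 0: gcd > 1, so the symbol is 0.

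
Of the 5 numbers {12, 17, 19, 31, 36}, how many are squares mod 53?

2

(12/53) = -1 → non-residue.
(17/53) = +1 → QR.
(19/53) = -1 → non-residue.
(31/53) = -1 → non-residue.
(36/53) = +1 → QR.
Total quadratic residues among the 5: 2.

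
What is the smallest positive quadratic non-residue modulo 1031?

(2/1031) = +1, so 2 is a residue.
(3/1031) = +1, so 3 is a residue.
(4/1031) = +1, so 4 is a residue.
(5/1031) = +1, so 5 is a residue.
(6/1031) = +1, so 6 is a residue.
(7/1031) = −1, so 7 is the smallest positive non-residue mod 1031.

7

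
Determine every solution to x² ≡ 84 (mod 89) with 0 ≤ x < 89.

89 ≡ 1 (mod 4), so we find a root by search.
Trying successive values, 23² = 529 ≡ 84 (mod 89). The other root is 89 − 23 = 66.

23, 66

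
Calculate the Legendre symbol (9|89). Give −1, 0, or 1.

1

Reciprocity: 9 ≡ 1 and 89 ≡ 1 (mod 4), so (9/89) = +(89/9).
Reduce top mod 9: now compute (8/9).
Pull out 2^3: since 9 ≡ 1 (mod 8), (2/9) = +1, so (2/9)^3 = +1.
Reached (1/9) = 1. Collecting the sign flips along the way, the symbol is +1.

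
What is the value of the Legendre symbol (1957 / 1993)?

Reciprocity: 1957 ≡ 1 and 1993 ≡ 1 (mod 4), so (1957/1993) = +(1993/1957).
Reduce top mod 1957: now compute (36/1957).
Pull out 2^2: since 1957 ≡ 5 (mod 8), (2/1957) = -1, so (2/1957)^2 = +1.
Reciprocity: 9 ≡ 1 and 1957 ≡ 1 (mod 4), so (9/1957) = +(1957/9).
Reduce top mod 9: now compute (4/9).
Pull out 2^2: since 9 ≡ 1 (mod 8), (2/9) = +1, so (2/9)^2 = +1.
Reached (1/9) = 1. Collecting the sign flips along the way, the symbol is +1.

1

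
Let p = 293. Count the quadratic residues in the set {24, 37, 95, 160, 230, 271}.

5

(24/293) = +1 → QR.
(37/293) = +1 → QR.
(95/293) = +1 → QR.
(160/293) = +1 → QR.
(230/293) = -1 → non-residue.
(271/293) = +1 → QR.
Total quadratic residues among the 6: 5.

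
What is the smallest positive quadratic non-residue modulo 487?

(2/487) = +1, so 2 is a residue.
(3/487) = −1, so 3 is the smallest positive non-residue mod 487.

3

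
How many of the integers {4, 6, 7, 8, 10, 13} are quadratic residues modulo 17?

3

(4/17) = +1 → QR.
(6/17) = -1 → non-residue.
(7/17) = -1 → non-residue.
(8/17) = +1 → QR.
(10/17) = -1 → non-residue.
(13/17) = +1 → QR.
Total quadratic residues among the 6: 3.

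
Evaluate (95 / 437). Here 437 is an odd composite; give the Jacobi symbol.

Reciprocity: 95 ≡ 3 and 437 ≡ 1 (mod 4), so (95/437) = +(437/95).
Reduce top mod 95: now compute (57/95).
Reciprocity: 57 ≡ 1 and 95 ≡ 3 (mod 4), so (57/95) = +(95/57).
Reduce top mod 57: now compute (38/57).
Pull out 2: since 57 ≡ 1 (mod 8), (2/57) = +1.
Reciprocity: 19 ≡ 3 and 57 ≡ 1 (mod 4), so (19/57) = +(57/19).
Reduce top mod 19: now compute (0/19).
Top reduces to 0: gcd > 1, so the symbol is 0.

0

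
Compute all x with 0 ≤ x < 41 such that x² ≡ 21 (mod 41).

12, 29

41 ≡ 1 (mod 4), so we find a root by search.
Trying successive values, 12² = 144 ≡ 21 (mod 41). The other root is 41 − 12 = 29.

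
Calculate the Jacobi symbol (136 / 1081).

-1

Pull out 2^3: since 1081 ≡ 1 (mod 8), (2/1081) = +1, so (2/1081)^3 = +1.
Reciprocity: 17 ≡ 1 and 1081 ≡ 1 (mod 4), so (17/1081) = +(1081/17).
Reduce top mod 17: now compute (10/17).
Pull out 2: since 17 ≡ 1 (mod 8), (2/17) = +1.
Reciprocity: 5 ≡ 1 and 17 ≡ 1 (mod 4), so (5/17) = +(17/5).
Reduce top mod 5: now compute (2/5).
Pull out 2: since 5 ≡ 5 (mod 8), (2/5) = -1.
Reached (1/5) = 1. Collecting the sign flips along the way, the symbol is -1.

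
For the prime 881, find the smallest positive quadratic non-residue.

(2/881) = +1, so 2 is a residue.
(3/881) = −1, so 3 is the smallest positive non-residue mod 881.

3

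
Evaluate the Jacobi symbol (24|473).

-1

Pull out 2^3: since 473 ≡ 1 (mod 8), (2/473) = +1, so (2/473)^3 = +1.
Reciprocity: 3 ≡ 3 and 473 ≡ 1 (mod 4), so (3/473) = +(473/3).
Reduce top mod 3: now compute (2/3).
Pull out 2: since 3 ≡ 3 (mod 8), (2/3) = -1.
Reached (1/3) = 1. Collecting the sign flips along the way, the symbol is -1.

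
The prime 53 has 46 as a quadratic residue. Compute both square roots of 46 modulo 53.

53 ≡ 1 (mod 4), so we find a root by search.
Trying successive values, 24² = 576 ≡ 46 (mod 53). The other root is 53 − 24 = 29.

24, 29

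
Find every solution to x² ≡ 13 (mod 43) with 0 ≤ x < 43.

20, 23

Since 43 ≡ 3 (mod 4), a square root of 13 is 13^((43+1)/4) = 13^11 mod 43.
Repeated squaring: 13^2≡40, 13^4≡9, 13^8≡38 (mod 43).
13^11 = 13^(8+2+1) ≡ 23 (mod 43).
Check: 23² = 529 ≡ 13 (mod 43). The two roots are 20 and 23.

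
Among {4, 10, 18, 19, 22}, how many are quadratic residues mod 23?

2

(4/23) = +1 → QR.
(10/23) = -1 → non-residue.
(18/23) = +1 → QR.
(19/23) = -1 → non-residue.
(22/23) = -1 → non-residue.
Total quadratic residues among the 5: 2.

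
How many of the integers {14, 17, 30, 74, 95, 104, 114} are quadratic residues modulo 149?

(14/149) = -1 → non-residue.
(17/149) = +1 → QR.
(30/149) = +1 → QR.
(74/149) = -1 → non-residue.
(95/149) = +1 → QR.
(104/149) = +1 → QR.
(114/149) = +1 → QR.
Total quadratic residues among the 7: 5.

5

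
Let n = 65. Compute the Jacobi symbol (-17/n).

-1

First reduce: -17 ≡ 48 (mod 65).
Pull out 2^4: since 65 ≡ 1 (mod 8), (2/65) = +1, so (2/65)^4 = +1.
Reciprocity: 3 ≡ 3 and 65 ≡ 1 (mod 4), so (3/65) = +(65/3).
Reduce top mod 3: now compute (2/3).
Pull out 2: since 3 ≡ 3 (mod 8), (2/3) = -1.
Reached (1/3) = 1. Collecting the sign flips along the way, the symbol is -1.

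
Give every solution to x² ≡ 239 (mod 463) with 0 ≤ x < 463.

166, 297

Since 463 ≡ 3 (mod 4), a square root of 239 is 239^((463+1)/4) = 239^116 mod 463.
Repeated squaring: 239^2≡172, 239^4≡415, 239^8≡452, 239^16≡121, 239^32≡288, 239^64≡67 (mod 463).
239^116 = 239^(64+32+16+4) ≡ 297 (mod 463).
Check: 297² = 88209 ≡ 239 (mod 463). The two roots are 166 and 297.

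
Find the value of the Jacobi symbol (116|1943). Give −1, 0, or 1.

0

Pull out 2^2: since 1943 ≡ 7 (mod 8), (2/1943) = +1, so (2/1943)^2 = +1.
Reciprocity: 29 ≡ 1 and 1943 ≡ 3 (mod 4), so (29/1943) = +(1943/29).
Reduce top mod 29: now compute (0/29).
Top reduces to 0: gcd > 1, so the symbol is 0.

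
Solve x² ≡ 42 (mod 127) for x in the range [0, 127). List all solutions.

13, 114

Since 127 ≡ 3 (mod 4), a square root of 42 is 42^((127+1)/4) = 42^32 mod 127.
Repeated squaring: 42^2≡113, 42^4≡69, 42^8≡62, 42^16≡34, 42^32≡13 (mod 127).
42^32 = 42^(32) ≡ 13 (mod 127).
Check: 13² = 169 ≡ 42 (mod 127). The two roots are 13 and 114.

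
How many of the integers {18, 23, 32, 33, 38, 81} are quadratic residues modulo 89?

3

(18/89) = +1 → QR.
(23/89) = -1 → non-residue.
(32/89) = +1 → QR.
(33/89) = -1 → non-residue.
(38/89) = -1 → non-residue.
(81/89) = +1 → QR.
Total quadratic residues among the 6: 3.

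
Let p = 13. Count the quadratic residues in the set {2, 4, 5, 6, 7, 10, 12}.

(2/13) = -1 → non-residue.
(4/13) = +1 → QR.
(5/13) = -1 → non-residue.
(6/13) = -1 → non-residue.
(7/13) = -1 → non-residue.
(10/13) = +1 → QR.
(12/13) = +1 → QR.
Total quadratic residues among the 7: 3.

3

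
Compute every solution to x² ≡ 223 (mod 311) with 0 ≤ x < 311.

34, 277

Since 311 ≡ 3 (mod 4), a square root of 223 is 223^((311+1)/4) = 223^78 mod 311.
Repeated squaring: 223^2≡280, 223^4≡28, 223^8≡162, 223^16≡120, 223^32≡94, 223^64≡128 (mod 311).
223^78 = 223^(64+8+4+2) ≡ 277 (mod 311).
Check: 277² = 76729 ≡ 223 (mod 311). The two roots are 34 and 277.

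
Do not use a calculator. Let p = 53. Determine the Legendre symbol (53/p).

0

First reduce: 53 ≡ 0 (mod 53).
Top reduces to 0: gcd > 1, so the symbol is 0.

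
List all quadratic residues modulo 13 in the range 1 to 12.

Square k = 1,…,6 (k and 13−k give the same square):
1²=1, 2²=4, 3²=9, 4²≡3, 5²≡12, 6²≡10 (mod 13).
So the quadratic residues mod 13 are {1, 3, 4, 9, 10, 12}.

1 3 4 9 10 12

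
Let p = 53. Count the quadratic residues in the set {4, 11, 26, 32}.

2

(4/53) = +1 → QR.
(11/53) = +1 → QR.
(26/53) = -1 → non-residue.
(32/53) = -1 → non-residue.
Total quadratic residues among the 4: 2.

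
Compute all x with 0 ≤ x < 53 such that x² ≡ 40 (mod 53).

53 ≡ 1 (mod 4), so we find a root by search.
Trying successive values, 26² = 676 ≡ 40 (mod 53). The other root is 53 − 26 = 27.

26, 27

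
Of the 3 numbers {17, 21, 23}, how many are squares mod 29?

(17/29) = -1 → non-residue.
(21/29) = -1 → non-residue.
(23/29) = +1 → QR.
Total quadratic residues among the 3: 1.

1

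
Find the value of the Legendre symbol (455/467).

-1

Reciprocity: 455 ≡ 3 and 467 ≡ 3 (mod 4), so (455/467) = −(467/455).
Reduce top mod 455: now compute (12/455).
Pull out 2^2: since 455 ≡ 7 (mod 8), (2/455) = +1, so (2/455)^2 = +1.
Reciprocity: 3 ≡ 3 and 455 ≡ 3 (mod 4), so (3/455) = −(455/3).
Reduce top mod 3: now compute (2/3).
Pull out 2: since 3 ≡ 3 (mod 8), (2/3) = -1.
Reached (1/3) = 1. Collecting the sign flips along the way, the symbol is -1.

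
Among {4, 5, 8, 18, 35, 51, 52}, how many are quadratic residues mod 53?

(4/53) = +1 → QR.
(5/53) = -1 → non-residue.
(8/53) = -1 → non-residue.
(18/53) = -1 → non-residue.
(35/53) = -1 → non-residue.
(51/53) = -1 → non-residue.
(52/53) = +1 → QR.
Total quadratic residues among the 7: 2.

2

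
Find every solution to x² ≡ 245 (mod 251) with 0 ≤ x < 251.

112, 139

Since 251 ≡ 3 (mod 4), a square root of 245 is 245^((251+1)/4) = 245^63 mod 251.
Repeated squaring: 245^2≡36, 245^4≡41, 245^8≡175, 245^16≡3, 245^32≡9 (mod 251).
245^63 = 245^(32+16+8+4+2+1) ≡ 112 (mod 251).
Check: 112² = 12544 ≡ 245 (mod 251). The two roots are 112 and 139.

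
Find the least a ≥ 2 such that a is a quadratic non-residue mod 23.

(2/23) = +1, so 2 is a residue.
(3/23) = +1, so 3 is a residue.
(4/23) = +1, so 4 is a residue.
(5/23) = −1, so 5 is the smallest positive non-residue mod 23.

5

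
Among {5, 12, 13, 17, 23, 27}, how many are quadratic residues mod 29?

(5/29) = +1 → QR.
(12/29) = -1 → non-residue.
(13/29) = +1 → QR.
(17/29) = -1 → non-residue.
(23/29) = +1 → QR.
(27/29) = -1 → non-residue.
Total quadratic residues among the 6: 3.

3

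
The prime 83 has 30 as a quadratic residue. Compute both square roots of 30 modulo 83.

Since 83 ≡ 3 (mod 4), a square root of 30 is 30^((83+1)/4) = 30^21 mod 83.
Repeated squaring: 30^2≡70, 30^4≡3, 30^8≡9, 30^16≡81 (mod 83).
30^21 = 30^(16+4+1) ≡ 69 (mod 83).
Check: 69² = 4761 ≡ 30 (mod 83). The two roots are 14 and 69.

14, 69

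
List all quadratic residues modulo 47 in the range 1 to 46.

Square k = 1,…,23 (k and 47−k give the same square):
1²=1, 2²=4, 3²=9, 4²=16, 5²=25, 6²=36, 7²≡2, 8²≡17, 9²≡34, 10²≡6, 11²≡27, 12²≡3, 13²≡28, 14²≡8, 15²≡37, 16²≡21, 17²≡7, 18²≡42, 19²≡32, 20²≡24, 21²≡18, 22²≡14, 23²≡12 (mod 47).
So the quadratic residues mod 47 are {1, 2, 3, 4, 6, 7, 8, 9, 12, 14, 16, 17, 18, 21, 24, 25, 27, 28, 32, 34, 36, 37, 42}.

1,2,3,4,6,7,8,9,12,14,16,17,18,21,24,25,27,28,32,34,36,37,42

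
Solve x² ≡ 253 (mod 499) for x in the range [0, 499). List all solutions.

79, 420

Since 499 ≡ 3 (mod 4), a square root of 253 is 253^((499+1)/4) = 253^125 mod 499.
Repeated squaring: 253^2≡137, 253^4≡306, 253^8≡323, 253^16≡38, 253^32≡446, 253^64≡314 (mod 499).
253^125 = 253^(64+32+16+8+4+1) ≡ 420 (mod 499).
Check: 420² = 176400 ≡ 253 (mod 499). The two roots are 79 and 420.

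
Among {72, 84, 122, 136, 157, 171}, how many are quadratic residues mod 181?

(72/181) = -1 → non-residue.
(84/181) = -1 → non-residue.
(122/181) = +1 → QR.
(136/181) = +1 → QR.
(157/181) = -1 → non-residue.
(171/181) = -1 → non-residue.
Total quadratic residues among the 6: 2.

2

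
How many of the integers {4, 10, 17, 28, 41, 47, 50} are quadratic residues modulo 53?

(4/53) = +1 → QR.
(10/53) = +1 → QR.
(17/53) = +1 → QR.
(28/53) = +1 → QR.
(41/53) = -1 → non-residue.
(47/53) = +1 → QR.
(50/53) = -1 → non-residue.
Total quadratic residues among the 7: 5.

5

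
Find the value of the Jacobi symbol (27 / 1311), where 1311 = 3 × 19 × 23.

Reciprocity: 27 ≡ 3 and 1311 ≡ 3 (mod 4), so (27/1311) = −(1311/27).
Reduce top mod 27: now compute (15/27).
Reciprocity: 15 ≡ 3 and 27 ≡ 3 (mod 4), so (15/27) = −(27/15).
Reduce top mod 15: now compute (12/15).
Pull out 2^2: since 15 ≡ 7 (mod 8), (2/15) = +1, so (2/15)^2 = +1.
Reciprocity: 3 ≡ 3 and 15 ≡ 3 (mod 4), so (3/15) = −(15/3).
Reduce top mod 3: now compute (0/3).
Top reduces to 0: gcd > 1, so the symbol is 0.

0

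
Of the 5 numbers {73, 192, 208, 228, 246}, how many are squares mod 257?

4

(73/257) = +1 → QR.
(192/257) = -1 → non-residue.
(208/257) = +1 → QR.
(228/257) = +1 → QR.
(246/257) = +1 → QR.
Total quadratic residues among the 5: 4.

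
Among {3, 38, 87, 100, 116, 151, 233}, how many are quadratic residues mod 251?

4

(3/251) = +1 → QR.
(38/251) = +1 → QR.
(87/251) = -1 → non-residue.
(100/251) = +1 → QR.
(116/251) = -1 → non-residue.
(151/251) = -1 → non-residue.
(233/251) = +1 → QR.
Total quadratic residues among the 7: 4.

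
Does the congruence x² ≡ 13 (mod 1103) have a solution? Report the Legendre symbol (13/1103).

-1

Reciprocity: 13 ≡ 1 and 1103 ≡ 3 (mod 4), so (13/1103) = +(1103/13).
Reduce top mod 13: now compute (11/13).
Reciprocity: 11 ≡ 3 and 13 ≡ 1 (mod 4), so (11/13) = +(13/11).
Reduce top mod 11: now compute (2/11).
Pull out 2: since 11 ≡ 3 (mod 8), (2/11) = -1.
Reached (1/11) = 1. Collecting the sign flips along the way, the symbol is -1.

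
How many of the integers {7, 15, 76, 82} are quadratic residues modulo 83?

(7/83) = +1 → QR.
(15/83) = -1 → non-residue.
(76/83) = -1 → non-residue.
(82/83) = -1 → non-residue.
Total quadratic residues among the 4: 1.

1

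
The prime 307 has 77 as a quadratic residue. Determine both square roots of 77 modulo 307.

Since 307 ≡ 3 (mod 4), a square root of 77 is 77^((307+1)/4) = 77^77 mod 307.
Repeated squaring: 77^2≡96, 77^4≡6, 77^8≡36, 77^16≡68, 77^32≡19, 77^64≡54 (mod 307).
77^77 = 77^(64+8+4+1) ≡ 153 (mod 307).
Check: 153² = 23409 ≡ 77 (mod 307). The two roots are 153 and 154.

153, 154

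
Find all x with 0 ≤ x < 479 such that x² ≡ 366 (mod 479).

Since 479 ≡ 3 (mod 4), a square root of 366 is 366^((479+1)/4) = 366^120 mod 479.
Repeated squaring: 366^2≡315, 366^4≡72, 366^8≡394, 366^16≡40, 366^32≡163, 366^64≡224 (mod 479).
366^120 = 366^(64+32+16+8) ≡ 193 (mod 479).
Check: 193² = 37249 ≡ 366 (mod 479). The two roots are 193 and 286.

193, 286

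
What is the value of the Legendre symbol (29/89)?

-1

Euler's criterion: (29/89) ≡ 29^44 (mod 89).
29^2 ≡ 40 (mod 89)
29^4 ≡ 87 (mod 89)
29^8 ≡ 4 (mod 89)
29^16 ≡ 16 (mod 89)
29^32 ≡ 78 (mod 89)
29^44 = 29^(32+8+4) ≡ 88 (mod 89).
Result is 88 ≡ −1, so (29/89) = −1.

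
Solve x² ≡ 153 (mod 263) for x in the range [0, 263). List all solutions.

68, 195

Since 263 ≡ 3 (mod 4), a square root of 153 is 153^((263+1)/4) = 153^66 mod 263.
Repeated squaring: 153^2≡2, 153^4≡4, 153^8≡16, 153^16≡256, 153^32≡49, 153^64≡34 (mod 263).
153^66 = 153^(64+2) ≡ 68 (mod 263).
Check: 68² = 4624 ≡ 153 (mod 263). The two roots are 68 and 195.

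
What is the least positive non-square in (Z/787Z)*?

(2/787) = −1, so 2 is the smallest positive non-residue mod 787.

2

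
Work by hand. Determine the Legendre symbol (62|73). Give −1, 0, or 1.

Euler's criterion: (62/73) ≡ 62^36 (mod 73).
62^2 ≡ 48 (mod 73)
62^4 ≡ 41 (mod 73)
62^8 ≡ 2 (mod 73)
62^16 ≡ 4 (mod 73)
62^32 ≡ 16 (mod 73)
62^36 = 62^(32+4) ≡ 72 (mod 73).
Result is 72 ≡ −1, so (62/73) = −1.

-1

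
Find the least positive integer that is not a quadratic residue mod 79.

3

(2/79) = +1, so 2 is a residue.
(3/79) = −1, so 3 is the smallest positive non-residue mod 79.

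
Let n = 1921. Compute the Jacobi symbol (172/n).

Pull out 2^2: since 1921 ≡ 1 (mod 8), (2/1921) = +1, so (2/1921)^2 = +1.
Reciprocity: 43 ≡ 3 and 1921 ≡ 1 (mod 4), so (43/1921) = +(1921/43).
Reduce top mod 43: now compute (29/43).
Reciprocity: 29 ≡ 1 and 43 ≡ 3 (mod 4), so (29/43) = +(43/29).
Reduce top mod 29: now compute (14/29).
Pull out 2: since 29 ≡ 5 (mod 8), (2/29) = -1.
Reciprocity: 7 ≡ 3 and 29 ≡ 1 (mod 4), so (7/29) = +(29/7).
Reduce top mod 7: now compute (1/7).
Reached (1/7) = 1. Collecting the sign flips along the way, the symbol is -1.

-1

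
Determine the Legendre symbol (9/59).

1

Reciprocity: 9 ≡ 1 and 59 ≡ 3 (mod 4), so (9/59) = +(59/9).
Reduce top mod 9: now compute (5/9).
Reciprocity: 5 ≡ 1 and 9 ≡ 1 (mod 4), so (5/9) = +(9/5).
Reduce top mod 5: now compute (4/5).
Pull out 2^2: since 5 ≡ 5 (mod 8), (2/5) = -1, so (2/5)^2 = +1.
Reached (1/5) = 1. Collecting the sign flips along the way, the symbol is +1.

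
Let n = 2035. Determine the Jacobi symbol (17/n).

Reciprocity: 17 ≡ 1 and 2035 ≡ 3 (mod 4), so (17/2035) = +(2035/17).
Reduce top mod 17: now compute (12/17).
Pull out 2^2: since 17 ≡ 1 (mod 8), (2/17) = +1, so (2/17)^2 = +1.
Reciprocity: 3 ≡ 3 and 17 ≡ 1 (mod 4), so (3/17) = +(17/3).
Reduce top mod 3: now compute (2/3).
Pull out 2: since 3 ≡ 3 (mod 8), (2/3) = -1.
Reached (1/3) = 1. Collecting the sign flips along the way, the symbol is -1.

-1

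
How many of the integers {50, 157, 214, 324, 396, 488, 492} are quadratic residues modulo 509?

(50/509) = -1 → non-residue.
(157/509) = -1 → non-residue.
(214/509) = -1 → non-residue.
(324/509) = +1 → QR.
(396/509) = +1 → QR.
(488/509) = +1 → QR.
(492/509) = +1 → QR.
Total quadratic residues among the 7: 4.

4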